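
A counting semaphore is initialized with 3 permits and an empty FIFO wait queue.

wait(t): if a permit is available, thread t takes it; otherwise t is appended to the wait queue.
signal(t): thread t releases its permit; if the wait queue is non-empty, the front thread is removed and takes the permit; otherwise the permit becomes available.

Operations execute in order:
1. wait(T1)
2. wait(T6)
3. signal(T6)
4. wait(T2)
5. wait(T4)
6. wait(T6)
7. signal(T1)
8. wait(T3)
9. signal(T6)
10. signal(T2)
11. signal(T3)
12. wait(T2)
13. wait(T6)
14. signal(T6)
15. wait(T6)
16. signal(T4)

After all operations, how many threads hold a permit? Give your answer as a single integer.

Step 1: wait(T1) -> count=2 queue=[] holders={T1}
Step 2: wait(T6) -> count=1 queue=[] holders={T1,T6}
Step 3: signal(T6) -> count=2 queue=[] holders={T1}
Step 4: wait(T2) -> count=1 queue=[] holders={T1,T2}
Step 5: wait(T4) -> count=0 queue=[] holders={T1,T2,T4}
Step 6: wait(T6) -> count=0 queue=[T6] holders={T1,T2,T4}
Step 7: signal(T1) -> count=0 queue=[] holders={T2,T4,T6}
Step 8: wait(T3) -> count=0 queue=[T3] holders={T2,T4,T6}
Step 9: signal(T6) -> count=0 queue=[] holders={T2,T3,T4}
Step 10: signal(T2) -> count=1 queue=[] holders={T3,T4}
Step 11: signal(T3) -> count=2 queue=[] holders={T4}
Step 12: wait(T2) -> count=1 queue=[] holders={T2,T4}
Step 13: wait(T6) -> count=0 queue=[] holders={T2,T4,T6}
Step 14: signal(T6) -> count=1 queue=[] holders={T2,T4}
Step 15: wait(T6) -> count=0 queue=[] holders={T2,T4,T6}
Step 16: signal(T4) -> count=1 queue=[] holders={T2,T6}
Final holders: {T2,T6} -> 2 thread(s)

Answer: 2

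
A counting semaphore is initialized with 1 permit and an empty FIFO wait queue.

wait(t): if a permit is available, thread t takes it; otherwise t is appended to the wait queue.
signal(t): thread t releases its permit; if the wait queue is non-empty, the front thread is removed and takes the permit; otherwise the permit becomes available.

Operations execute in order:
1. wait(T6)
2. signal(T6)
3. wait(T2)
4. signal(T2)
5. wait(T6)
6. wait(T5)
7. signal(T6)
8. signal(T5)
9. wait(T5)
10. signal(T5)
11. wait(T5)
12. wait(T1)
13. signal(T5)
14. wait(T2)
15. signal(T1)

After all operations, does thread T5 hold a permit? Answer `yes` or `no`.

Answer: no

Derivation:
Step 1: wait(T6) -> count=0 queue=[] holders={T6}
Step 2: signal(T6) -> count=1 queue=[] holders={none}
Step 3: wait(T2) -> count=0 queue=[] holders={T2}
Step 4: signal(T2) -> count=1 queue=[] holders={none}
Step 5: wait(T6) -> count=0 queue=[] holders={T6}
Step 6: wait(T5) -> count=0 queue=[T5] holders={T6}
Step 7: signal(T6) -> count=0 queue=[] holders={T5}
Step 8: signal(T5) -> count=1 queue=[] holders={none}
Step 9: wait(T5) -> count=0 queue=[] holders={T5}
Step 10: signal(T5) -> count=1 queue=[] holders={none}
Step 11: wait(T5) -> count=0 queue=[] holders={T5}
Step 12: wait(T1) -> count=0 queue=[T1] holders={T5}
Step 13: signal(T5) -> count=0 queue=[] holders={T1}
Step 14: wait(T2) -> count=0 queue=[T2] holders={T1}
Step 15: signal(T1) -> count=0 queue=[] holders={T2}
Final holders: {T2} -> T5 not in holders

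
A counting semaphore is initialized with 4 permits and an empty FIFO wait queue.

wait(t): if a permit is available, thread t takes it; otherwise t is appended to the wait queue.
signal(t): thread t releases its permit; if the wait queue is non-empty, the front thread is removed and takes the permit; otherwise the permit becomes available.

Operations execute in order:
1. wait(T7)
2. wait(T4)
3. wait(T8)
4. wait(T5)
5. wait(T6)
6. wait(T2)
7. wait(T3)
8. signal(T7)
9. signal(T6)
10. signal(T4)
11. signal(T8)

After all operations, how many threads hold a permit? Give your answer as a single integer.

Answer: 3

Derivation:
Step 1: wait(T7) -> count=3 queue=[] holders={T7}
Step 2: wait(T4) -> count=2 queue=[] holders={T4,T7}
Step 3: wait(T8) -> count=1 queue=[] holders={T4,T7,T8}
Step 4: wait(T5) -> count=0 queue=[] holders={T4,T5,T7,T8}
Step 5: wait(T6) -> count=0 queue=[T6] holders={T4,T5,T7,T8}
Step 6: wait(T2) -> count=0 queue=[T6,T2] holders={T4,T5,T7,T8}
Step 7: wait(T3) -> count=0 queue=[T6,T2,T3] holders={T4,T5,T7,T8}
Step 8: signal(T7) -> count=0 queue=[T2,T3] holders={T4,T5,T6,T8}
Step 9: signal(T6) -> count=0 queue=[T3] holders={T2,T4,T5,T8}
Step 10: signal(T4) -> count=0 queue=[] holders={T2,T3,T5,T8}
Step 11: signal(T8) -> count=1 queue=[] holders={T2,T3,T5}
Final holders: {T2,T3,T5} -> 3 thread(s)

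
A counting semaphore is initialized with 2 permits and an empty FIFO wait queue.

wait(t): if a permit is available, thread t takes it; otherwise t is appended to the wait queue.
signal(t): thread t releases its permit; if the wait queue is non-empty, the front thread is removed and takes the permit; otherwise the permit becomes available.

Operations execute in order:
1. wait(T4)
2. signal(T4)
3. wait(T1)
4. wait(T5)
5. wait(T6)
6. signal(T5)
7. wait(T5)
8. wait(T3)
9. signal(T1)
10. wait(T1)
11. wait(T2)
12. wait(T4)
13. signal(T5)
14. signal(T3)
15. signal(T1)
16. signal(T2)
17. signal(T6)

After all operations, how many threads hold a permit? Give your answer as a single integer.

Step 1: wait(T4) -> count=1 queue=[] holders={T4}
Step 2: signal(T4) -> count=2 queue=[] holders={none}
Step 3: wait(T1) -> count=1 queue=[] holders={T1}
Step 4: wait(T5) -> count=0 queue=[] holders={T1,T5}
Step 5: wait(T6) -> count=0 queue=[T6] holders={T1,T5}
Step 6: signal(T5) -> count=0 queue=[] holders={T1,T6}
Step 7: wait(T5) -> count=0 queue=[T5] holders={T1,T6}
Step 8: wait(T3) -> count=0 queue=[T5,T3] holders={T1,T6}
Step 9: signal(T1) -> count=0 queue=[T3] holders={T5,T6}
Step 10: wait(T1) -> count=0 queue=[T3,T1] holders={T5,T6}
Step 11: wait(T2) -> count=0 queue=[T3,T1,T2] holders={T5,T6}
Step 12: wait(T4) -> count=0 queue=[T3,T1,T2,T4] holders={T5,T6}
Step 13: signal(T5) -> count=0 queue=[T1,T2,T4] holders={T3,T6}
Step 14: signal(T3) -> count=0 queue=[T2,T4] holders={T1,T6}
Step 15: signal(T1) -> count=0 queue=[T4] holders={T2,T6}
Step 16: signal(T2) -> count=0 queue=[] holders={T4,T6}
Step 17: signal(T6) -> count=1 queue=[] holders={T4}
Final holders: {T4} -> 1 thread(s)

Answer: 1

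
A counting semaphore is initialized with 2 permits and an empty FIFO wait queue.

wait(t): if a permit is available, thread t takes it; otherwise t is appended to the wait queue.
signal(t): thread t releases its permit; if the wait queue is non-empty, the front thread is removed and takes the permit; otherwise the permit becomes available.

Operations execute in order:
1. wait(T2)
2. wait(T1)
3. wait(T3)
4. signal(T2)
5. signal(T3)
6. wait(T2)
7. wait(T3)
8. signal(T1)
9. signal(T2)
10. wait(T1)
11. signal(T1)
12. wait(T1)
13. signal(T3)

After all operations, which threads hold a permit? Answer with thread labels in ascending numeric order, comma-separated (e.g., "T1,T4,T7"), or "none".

Answer: T1

Derivation:
Step 1: wait(T2) -> count=1 queue=[] holders={T2}
Step 2: wait(T1) -> count=0 queue=[] holders={T1,T2}
Step 3: wait(T3) -> count=0 queue=[T3] holders={T1,T2}
Step 4: signal(T2) -> count=0 queue=[] holders={T1,T3}
Step 5: signal(T3) -> count=1 queue=[] holders={T1}
Step 6: wait(T2) -> count=0 queue=[] holders={T1,T2}
Step 7: wait(T3) -> count=0 queue=[T3] holders={T1,T2}
Step 8: signal(T1) -> count=0 queue=[] holders={T2,T3}
Step 9: signal(T2) -> count=1 queue=[] holders={T3}
Step 10: wait(T1) -> count=0 queue=[] holders={T1,T3}
Step 11: signal(T1) -> count=1 queue=[] holders={T3}
Step 12: wait(T1) -> count=0 queue=[] holders={T1,T3}
Step 13: signal(T3) -> count=1 queue=[] holders={T1}
Final holders: T1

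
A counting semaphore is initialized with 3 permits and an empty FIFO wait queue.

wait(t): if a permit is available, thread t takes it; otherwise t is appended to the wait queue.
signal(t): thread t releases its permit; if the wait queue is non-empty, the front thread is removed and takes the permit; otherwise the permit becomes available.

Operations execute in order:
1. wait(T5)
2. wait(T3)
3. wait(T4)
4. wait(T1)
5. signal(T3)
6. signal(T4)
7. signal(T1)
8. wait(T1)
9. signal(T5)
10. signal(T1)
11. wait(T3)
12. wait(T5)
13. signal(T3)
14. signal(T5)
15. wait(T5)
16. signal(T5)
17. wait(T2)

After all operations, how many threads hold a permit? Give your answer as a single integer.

Answer: 1

Derivation:
Step 1: wait(T5) -> count=2 queue=[] holders={T5}
Step 2: wait(T3) -> count=1 queue=[] holders={T3,T5}
Step 3: wait(T4) -> count=0 queue=[] holders={T3,T4,T5}
Step 4: wait(T1) -> count=0 queue=[T1] holders={T3,T4,T5}
Step 5: signal(T3) -> count=0 queue=[] holders={T1,T4,T5}
Step 6: signal(T4) -> count=1 queue=[] holders={T1,T5}
Step 7: signal(T1) -> count=2 queue=[] holders={T5}
Step 8: wait(T1) -> count=1 queue=[] holders={T1,T5}
Step 9: signal(T5) -> count=2 queue=[] holders={T1}
Step 10: signal(T1) -> count=3 queue=[] holders={none}
Step 11: wait(T3) -> count=2 queue=[] holders={T3}
Step 12: wait(T5) -> count=1 queue=[] holders={T3,T5}
Step 13: signal(T3) -> count=2 queue=[] holders={T5}
Step 14: signal(T5) -> count=3 queue=[] holders={none}
Step 15: wait(T5) -> count=2 queue=[] holders={T5}
Step 16: signal(T5) -> count=3 queue=[] holders={none}
Step 17: wait(T2) -> count=2 queue=[] holders={T2}
Final holders: {T2} -> 1 thread(s)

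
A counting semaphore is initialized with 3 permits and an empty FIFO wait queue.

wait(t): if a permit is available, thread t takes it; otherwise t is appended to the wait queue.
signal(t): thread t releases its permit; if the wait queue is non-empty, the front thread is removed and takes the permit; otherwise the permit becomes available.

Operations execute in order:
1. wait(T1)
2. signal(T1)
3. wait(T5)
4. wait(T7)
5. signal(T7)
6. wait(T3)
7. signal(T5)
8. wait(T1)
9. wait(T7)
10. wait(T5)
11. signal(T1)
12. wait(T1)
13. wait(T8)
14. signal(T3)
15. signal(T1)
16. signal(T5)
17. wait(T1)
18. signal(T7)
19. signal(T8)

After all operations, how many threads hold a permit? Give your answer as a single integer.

Answer: 1

Derivation:
Step 1: wait(T1) -> count=2 queue=[] holders={T1}
Step 2: signal(T1) -> count=3 queue=[] holders={none}
Step 3: wait(T5) -> count=2 queue=[] holders={T5}
Step 4: wait(T7) -> count=1 queue=[] holders={T5,T7}
Step 5: signal(T7) -> count=2 queue=[] holders={T5}
Step 6: wait(T3) -> count=1 queue=[] holders={T3,T5}
Step 7: signal(T5) -> count=2 queue=[] holders={T3}
Step 8: wait(T1) -> count=1 queue=[] holders={T1,T3}
Step 9: wait(T7) -> count=0 queue=[] holders={T1,T3,T7}
Step 10: wait(T5) -> count=0 queue=[T5] holders={T1,T3,T7}
Step 11: signal(T1) -> count=0 queue=[] holders={T3,T5,T7}
Step 12: wait(T1) -> count=0 queue=[T1] holders={T3,T5,T7}
Step 13: wait(T8) -> count=0 queue=[T1,T8] holders={T3,T5,T7}
Step 14: signal(T3) -> count=0 queue=[T8] holders={T1,T5,T7}
Step 15: signal(T1) -> count=0 queue=[] holders={T5,T7,T8}
Step 16: signal(T5) -> count=1 queue=[] holders={T7,T8}
Step 17: wait(T1) -> count=0 queue=[] holders={T1,T7,T8}
Step 18: signal(T7) -> count=1 queue=[] holders={T1,T8}
Step 19: signal(T8) -> count=2 queue=[] holders={T1}
Final holders: {T1} -> 1 thread(s)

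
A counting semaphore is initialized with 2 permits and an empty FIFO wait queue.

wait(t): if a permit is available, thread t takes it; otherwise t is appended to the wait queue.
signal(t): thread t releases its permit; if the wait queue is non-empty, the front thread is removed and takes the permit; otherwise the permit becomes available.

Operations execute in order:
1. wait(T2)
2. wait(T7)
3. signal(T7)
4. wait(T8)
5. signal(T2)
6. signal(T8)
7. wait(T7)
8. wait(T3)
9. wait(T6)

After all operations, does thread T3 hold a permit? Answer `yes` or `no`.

Answer: yes

Derivation:
Step 1: wait(T2) -> count=1 queue=[] holders={T2}
Step 2: wait(T7) -> count=0 queue=[] holders={T2,T7}
Step 3: signal(T7) -> count=1 queue=[] holders={T2}
Step 4: wait(T8) -> count=0 queue=[] holders={T2,T8}
Step 5: signal(T2) -> count=1 queue=[] holders={T8}
Step 6: signal(T8) -> count=2 queue=[] holders={none}
Step 7: wait(T7) -> count=1 queue=[] holders={T7}
Step 8: wait(T3) -> count=0 queue=[] holders={T3,T7}
Step 9: wait(T6) -> count=0 queue=[T6] holders={T3,T7}
Final holders: {T3,T7} -> T3 in holders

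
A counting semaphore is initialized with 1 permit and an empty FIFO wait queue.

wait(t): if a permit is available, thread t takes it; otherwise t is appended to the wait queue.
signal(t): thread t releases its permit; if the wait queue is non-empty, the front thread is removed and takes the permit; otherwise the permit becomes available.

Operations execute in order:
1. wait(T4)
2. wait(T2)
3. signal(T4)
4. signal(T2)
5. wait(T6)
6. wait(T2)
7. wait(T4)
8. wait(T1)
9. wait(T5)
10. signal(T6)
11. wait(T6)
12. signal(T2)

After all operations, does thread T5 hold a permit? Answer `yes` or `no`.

Answer: no

Derivation:
Step 1: wait(T4) -> count=0 queue=[] holders={T4}
Step 2: wait(T2) -> count=0 queue=[T2] holders={T4}
Step 3: signal(T4) -> count=0 queue=[] holders={T2}
Step 4: signal(T2) -> count=1 queue=[] holders={none}
Step 5: wait(T6) -> count=0 queue=[] holders={T6}
Step 6: wait(T2) -> count=0 queue=[T2] holders={T6}
Step 7: wait(T4) -> count=0 queue=[T2,T4] holders={T6}
Step 8: wait(T1) -> count=0 queue=[T2,T4,T1] holders={T6}
Step 9: wait(T5) -> count=0 queue=[T2,T4,T1,T5] holders={T6}
Step 10: signal(T6) -> count=0 queue=[T4,T1,T5] holders={T2}
Step 11: wait(T6) -> count=0 queue=[T4,T1,T5,T6] holders={T2}
Step 12: signal(T2) -> count=0 queue=[T1,T5,T6] holders={T4}
Final holders: {T4} -> T5 not in holders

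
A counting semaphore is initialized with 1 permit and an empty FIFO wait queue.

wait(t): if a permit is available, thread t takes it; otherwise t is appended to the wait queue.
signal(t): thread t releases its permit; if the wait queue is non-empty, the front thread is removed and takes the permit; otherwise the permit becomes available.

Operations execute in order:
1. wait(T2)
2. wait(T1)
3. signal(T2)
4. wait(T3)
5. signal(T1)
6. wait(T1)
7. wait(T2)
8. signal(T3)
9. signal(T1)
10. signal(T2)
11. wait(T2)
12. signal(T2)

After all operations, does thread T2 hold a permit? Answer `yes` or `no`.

Step 1: wait(T2) -> count=0 queue=[] holders={T2}
Step 2: wait(T1) -> count=0 queue=[T1] holders={T2}
Step 3: signal(T2) -> count=0 queue=[] holders={T1}
Step 4: wait(T3) -> count=0 queue=[T3] holders={T1}
Step 5: signal(T1) -> count=0 queue=[] holders={T3}
Step 6: wait(T1) -> count=0 queue=[T1] holders={T3}
Step 7: wait(T2) -> count=0 queue=[T1,T2] holders={T3}
Step 8: signal(T3) -> count=0 queue=[T2] holders={T1}
Step 9: signal(T1) -> count=0 queue=[] holders={T2}
Step 10: signal(T2) -> count=1 queue=[] holders={none}
Step 11: wait(T2) -> count=0 queue=[] holders={T2}
Step 12: signal(T2) -> count=1 queue=[] holders={none}
Final holders: {none} -> T2 not in holders

Answer: no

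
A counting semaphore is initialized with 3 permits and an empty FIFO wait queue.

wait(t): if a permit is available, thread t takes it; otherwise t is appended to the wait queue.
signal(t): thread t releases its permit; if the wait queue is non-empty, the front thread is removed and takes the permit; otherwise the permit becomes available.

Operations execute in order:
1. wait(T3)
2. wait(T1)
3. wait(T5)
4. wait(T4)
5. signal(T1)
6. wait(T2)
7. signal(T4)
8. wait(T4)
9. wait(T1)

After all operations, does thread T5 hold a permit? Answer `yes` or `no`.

Step 1: wait(T3) -> count=2 queue=[] holders={T3}
Step 2: wait(T1) -> count=1 queue=[] holders={T1,T3}
Step 3: wait(T5) -> count=0 queue=[] holders={T1,T3,T5}
Step 4: wait(T4) -> count=0 queue=[T4] holders={T1,T3,T5}
Step 5: signal(T1) -> count=0 queue=[] holders={T3,T4,T5}
Step 6: wait(T2) -> count=0 queue=[T2] holders={T3,T4,T5}
Step 7: signal(T4) -> count=0 queue=[] holders={T2,T3,T5}
Step 8: wait(T4) -> count=0 queue=[T4] holders={T2,T3,T5}
Step 9: wait(T1) -> count=0 queue=[T4,T1] holders={T2,T3,T5}
Final holders: {T2,T3,T5} -> T5 in holders

Answer: yes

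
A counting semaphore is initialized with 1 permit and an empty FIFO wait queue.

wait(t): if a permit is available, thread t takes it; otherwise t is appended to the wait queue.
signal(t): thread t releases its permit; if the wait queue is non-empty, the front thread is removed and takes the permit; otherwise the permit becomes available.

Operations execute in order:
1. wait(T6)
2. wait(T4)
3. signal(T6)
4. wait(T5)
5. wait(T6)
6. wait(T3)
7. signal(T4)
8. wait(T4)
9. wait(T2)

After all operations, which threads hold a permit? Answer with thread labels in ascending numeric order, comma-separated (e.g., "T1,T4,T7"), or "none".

Answer: T5

Derivation:
Step 1: wait(T6) -> count=0 queue=[] holders={T6}
Step 2: wait(T4) -> count=0 queue=[T4] holders={T6}
Step 3: signal(T6) -> count=0 queue=[] holders={T4}
Step 4: wait(T5) -> count=0 queue=[T5] holders={T4}
Step 5: wait(T6) -> count=0 queue=[T5,T6] holders={T4}
Step 6: wait(T3) -> count=0 queue=[T5,T6,T3] holders={T4}
Step 7: signal(T4) -> count=0 queue=[T6,T3] holders={T5}
Step 8: wait(T4) -> count=0 queue=[T6,T3,T4] holders={T5}
Step 9: wait(T2) -> count=0 queue=[T6,T3,T4,T2] holders={T5}
Final holders: T5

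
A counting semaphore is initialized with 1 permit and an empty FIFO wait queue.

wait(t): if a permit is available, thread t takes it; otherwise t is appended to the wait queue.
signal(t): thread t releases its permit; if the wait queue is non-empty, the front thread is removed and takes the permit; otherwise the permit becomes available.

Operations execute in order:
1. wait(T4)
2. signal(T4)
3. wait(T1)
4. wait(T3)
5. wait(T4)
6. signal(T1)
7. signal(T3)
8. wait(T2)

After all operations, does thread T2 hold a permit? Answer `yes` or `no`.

Step 1: wait(T4) -> count=0 queue=[] holders={T4}
Step 2: signal(T4) -> count=1 queue=[] holders={none}
Step 3: wait(T1) -> count=0 queue=[] holders={T1}
Step 4: wait(T3) -> count=0 queue=[T3] holders={T1}
Step 5: wait(T4) -> count=0 queue=[T3,T4] holders={T1}
Step 6: signal(T1) -> count=0 queue=[T4] holders={T3}
Step 7: signal(T3) -> count=0 queue=[] holders={T4}
Step 8: wait(T2) -> count=0 queue=[T2] holders={T4}
Final holders: {T4} -> T2 not in holders

Answer: no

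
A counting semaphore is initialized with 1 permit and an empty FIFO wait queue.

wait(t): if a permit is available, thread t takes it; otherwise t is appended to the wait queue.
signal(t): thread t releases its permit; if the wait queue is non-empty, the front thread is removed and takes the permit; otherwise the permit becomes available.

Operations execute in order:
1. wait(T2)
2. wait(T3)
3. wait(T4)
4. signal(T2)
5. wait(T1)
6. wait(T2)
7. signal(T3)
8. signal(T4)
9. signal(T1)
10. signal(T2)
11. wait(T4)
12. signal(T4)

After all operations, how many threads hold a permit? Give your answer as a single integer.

Step 1: wait(T2) -> count=0 queue=[] holders={T2}
Step 2: wait(T3) -> count=0 queue=[T3] holders={T2}
Step 3: wait(T4) -> count=0 queue=[T3,T4] holders={T2}
Step 4: signal(T2) -> count=0 queue=[T4] holders={T3}
Step 5: wait(T1) -> count=0 queue=[T4,T1] holders={T3}
Step 6: wait(T2) -> count=0 queue=[T4,T1,T2] holders={T3}
Step 7: signal(T3) -> count=0 queue=[T1,T2] holders={T4}
Step 8: signal(T4) -> count=0 queue=[T2] holders={T1}
Step 9: signal(T1) -> count=0 queue=[] holders={T2}
Step 10: signal(T2) -> count=1 queue=[] holders={none}
Step 11: wait(T4) -> count=0 queue=[] holders={T4}
Step 12: signal(T4) -> count=1 queue=[] holders={none}
Final holders: {none} -> 0 thread(s)

Answer: 0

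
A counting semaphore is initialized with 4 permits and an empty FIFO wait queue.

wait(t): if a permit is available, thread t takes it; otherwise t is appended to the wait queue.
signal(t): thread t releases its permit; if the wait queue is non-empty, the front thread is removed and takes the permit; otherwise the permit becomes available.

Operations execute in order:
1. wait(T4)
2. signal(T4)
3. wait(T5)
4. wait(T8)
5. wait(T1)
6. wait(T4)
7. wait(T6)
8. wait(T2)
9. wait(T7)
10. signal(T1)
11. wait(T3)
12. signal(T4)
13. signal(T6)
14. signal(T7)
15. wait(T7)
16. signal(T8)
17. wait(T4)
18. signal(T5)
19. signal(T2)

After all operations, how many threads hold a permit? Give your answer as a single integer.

Step 1: wait(T4) -> count=3 queue=[] holders={T4}
Step 2: signal(T4) -> count=4 queue=[] holders={none}
Step 3: wait(T5) -> count=3 queue=[] holders={T5}
Step 4: wait(T8) -> count=2 queue=[] holders={T5,T8}
Step 5: wait(T1) -> count=1 queue=[] holders={T1,T5,T8}
Step 6: wait(T4) -> count=0 queue=[] holders={T1,T4,T5,T8}
Step 7: wait(T6) -> count=0 queue=[T6] holders={T1,T4,T5,T8}
Step 8: wait(T2) -> count=0 queue=[T6,T2] holders={T1,T4,T5,T8}
Step 9: wait(T7) -> count=0 queue=[T6,T2,T7] holders={T1,T4,T5,T8}
Step 10: signal(T1) -> count=0 queue=[T2,T7] holders={T4,T5,T6,T8}
Step 11: wait(T3) -> count=0 queue=[T2,T7,T3] holders={T4,T5,T6,T8}
Step 12: signal(T4) -> count=0 queue=[T7,T3] holders={T2,T5,T6,T8}
Step 13: signal(T6) -> count=0 queue=[T3] holders={T2,T5,T7,T8}
Step 14: signal(T7) -> count=0 queue=[] holders={T2,T3,T5,T8}
Step 15: wait(T7) -> count=0 queue=[T7] holders={T2,T3,T5,T8}
Step 16: signal(T8) -> count=0 queue=[] holders={T2,T3,T5,T7}
Step 17: wait(T4) -> count=0 queue=[T4] holders={T2,T3,T5,T7}
Step 18: signal(T5) -> count=0 queue=[] holders={T2,T3,T4,T7}
Step 19: signal(T2) -> count=1 queue=[] holders={T3,T4,T7}
Final holders: {T3,T4,T7} -> 3 thread(s)

Answer: 3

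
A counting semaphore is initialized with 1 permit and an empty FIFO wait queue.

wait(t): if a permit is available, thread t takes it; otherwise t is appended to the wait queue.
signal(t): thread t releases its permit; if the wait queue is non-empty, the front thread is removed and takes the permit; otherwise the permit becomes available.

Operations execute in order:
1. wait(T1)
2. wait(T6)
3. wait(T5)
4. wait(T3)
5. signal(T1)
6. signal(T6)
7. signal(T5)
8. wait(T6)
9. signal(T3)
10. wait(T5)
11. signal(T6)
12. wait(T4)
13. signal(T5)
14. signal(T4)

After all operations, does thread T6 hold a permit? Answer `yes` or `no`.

Step 1: wait(T1) -> count=0 queue=[] holders={T1}
Step 2: wait(T6) -> count=0 queue=[T6] holders={T1}
Step 3: wait(T5) -> count=0 queue=[T6,T5] holders={T1}
Step 4: wait(T3) -> count=0 queue=[T6,T5,T3] holders={T1}
Step 5: signal(T1) -> count=0 queue=[T5,T3] holders={T6}
Step 6: signal(T6) -> count=0 queue=[T3] holders={T5}
Step 7: signal(T5) -> count=0 queue=[] holders={T3}
Step 8: wait(T6) -> count=0 queue=[T6] holders={T3}
Step 9: signal(T3) -> count=0 queue=[] holders={T6}
Step 10: wait(T5) -> count=0 queue=[T5] holders={T6}
Step 11: signal(T6) -> count=0 queue=[] holders={T5}
Step 12: wait(T4) -> count=0 queue=[T4] holders={T5}
Step 13: signal(T5) -> count=0 queue=[] holders={T4}
Step 14: signal(T4) -> count=1 queue=[] holders={none}
Final holders: {none} -> T6 not in holders

Answer: no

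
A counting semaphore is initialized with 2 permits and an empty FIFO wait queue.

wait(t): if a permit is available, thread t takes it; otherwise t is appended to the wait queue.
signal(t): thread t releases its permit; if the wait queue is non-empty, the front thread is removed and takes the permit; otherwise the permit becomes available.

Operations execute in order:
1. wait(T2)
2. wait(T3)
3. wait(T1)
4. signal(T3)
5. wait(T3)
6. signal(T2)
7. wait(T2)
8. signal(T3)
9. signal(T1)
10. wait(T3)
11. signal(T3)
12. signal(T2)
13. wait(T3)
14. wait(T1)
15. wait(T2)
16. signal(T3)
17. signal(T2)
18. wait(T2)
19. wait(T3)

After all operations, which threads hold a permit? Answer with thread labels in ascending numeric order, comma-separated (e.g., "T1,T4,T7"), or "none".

Answer: T1,T2

Derivation:
Step 1: wait(T2) -> count=1 queue=[] holders={T2}
Step 2: wait(T3) -> count=0 queue=[] holders={T2,T3}
Step 3: wait(T1) -> count=0 queue=[T1] holders={T2,T3}
Step 4: signal(T3) -> count=0 queue=[] holders={T1,T2}
Step 5: wait(T3) -> count=0 queue=[T3] holders={T1,T2}
Step 6: signal(T2) -> count=0 queue=[] holders={T1,T3}
Step 7: wait(T2) -> count=0 queue=[T2] holders={T1,T3}
Step 8: signal(T3) -> count=0 queue=[] holders={T1,T2}
Step 9: signal(T1) -> count=1 queue=[] holders={T2}
Step 10: wait(T3) -> count=0 queue=[] holders={T2,T3}
Step 11: signal(T3) -> count=1 queue=[] holders={T2}
Step 12: signal(T2) -> count=2 queue=[] holders={none}
Step 13: wait(T3) -> count=1 queue=[] holders={T3}
Step 14: wait(T1) -> count=0 queue=[] holders={T1,T3}
Step 15: wait(T2) -> count=0 queue=[T2] holders={T1,T3}
Step 16: signal(T3) -> count=0 queue=[] holders={T1,T2}
Step 17: signal(T2) -> count=1 queue=[] holders={T1}
Step 18: wait(T2) -> count=0 queue=[] holders={T1,T2}
Step 19: wait(T3) -> count=0 queue=[T3] holders={T1,T2}
Final holders: T1,T2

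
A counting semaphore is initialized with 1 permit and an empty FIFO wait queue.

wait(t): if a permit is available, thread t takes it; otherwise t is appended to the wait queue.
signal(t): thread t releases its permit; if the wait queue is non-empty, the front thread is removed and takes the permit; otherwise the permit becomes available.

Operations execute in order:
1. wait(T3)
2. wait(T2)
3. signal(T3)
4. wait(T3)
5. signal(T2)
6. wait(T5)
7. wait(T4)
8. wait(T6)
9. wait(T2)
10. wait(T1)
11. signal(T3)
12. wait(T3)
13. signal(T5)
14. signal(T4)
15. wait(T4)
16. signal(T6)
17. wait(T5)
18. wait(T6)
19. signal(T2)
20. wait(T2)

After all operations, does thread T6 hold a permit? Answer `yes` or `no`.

Answer: no

Derivation:
Step 1: wait(T3) -> count=0 queue=[] holders={T3}
Step 2: wait(T2) -> count=0 queue=[T2] holders={T3}
Step 3: signal(T3) -> count=0 queue=[] holders={T2}
Step 4: wait(T3) -> count=0 queue=[T3] holders={T2}
Step 5: signal(T2) -> count=0 queue=[] holders={T3}
Step 6: wait(T5) -> count=0 queue=[T5] holders={T3}
Step 7: wait(T4) -> count=0 queue=[T5,T4] holders={T3}
Step 8: wait(T6) -> count=0 queue=[T5,T4,T6] holders={T3}
Step 9: wait(T2) -> count=0 queue=[T5,T4,T6,T2] holders={T3}
Step 10: wait(T1) -> count=0 queue=[T5,T4,T6,T2,T1] holders={T3}
Step 11: signal(T3) -> count=0 queue=[T4,T6,T2,T1] holders={T5}
Step 12: wait(T3) -> count=0 queue=[T4,T6,T2,T1,T3] holders={T5}
Step 13: signal(T5) -> count=0 queue=[T6,T2,T1,T3] holders={T4}
Step 14: signal(T4) -> count=0 queue=[T2,T1,T3] holders={T6}
Step 15: wait(T4) -> count=0 queue=[T2,T1,T3,T4] holders={T6}
Step 16: signal(T6) -> count=0 queue=[T1,T3,T4] holders={T2}
Step 17: wait(T5) -> count=0 queue=[T1,T3,T4,T5] holders={T2}
Step 18: wait(T6) -> count=0 queue=[T1,T3,T4,T5,T6] holders={T2}
Step 19: signal(T2) -> count=0 queue=[T3,T4,T5,T6] holders={T1}
Step 20: wait(T2) -> count=0 queue=[T3,T4,T5,T6,T2] holders={T1}
Final holders: {T1} -> T6 not in holders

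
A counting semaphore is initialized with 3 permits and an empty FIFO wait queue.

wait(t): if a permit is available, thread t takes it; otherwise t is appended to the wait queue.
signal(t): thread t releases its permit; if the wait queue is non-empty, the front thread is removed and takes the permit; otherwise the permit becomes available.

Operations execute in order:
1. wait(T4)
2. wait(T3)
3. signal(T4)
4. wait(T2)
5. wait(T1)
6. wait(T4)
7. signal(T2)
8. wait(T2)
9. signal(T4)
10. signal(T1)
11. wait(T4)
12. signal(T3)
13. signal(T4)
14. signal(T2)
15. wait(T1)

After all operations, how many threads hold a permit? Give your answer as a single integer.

Answer: 1

Derivation:
Step 1: wait(T4) -> count=2 queue=[] holders={T4}
Step 2: wait(T3) -> count=1 queue=[] holders={T3,T4}
Step 3: signal(T4) -> count=2 queue=[] holders={T3}
Step 4: wait(T2) -> count=1 queue=[] holders={T2,T3}
Step 5: wait(T1) -> count=0 queue=[] holders={T1,T2,T3}
Step 6: wait(T4) -> count=0 queue=[T4] holders={T1,T2,T3}
Step 7: signal(T2) -> count=0 queue=[] holders={T1,T3,T4}
Step 8: wait(T2) -> count=0 queue=[T2] holders={T1,T3,T4}
Step 9: signal(T4) -> count=0 queue=[] holders={T1,T2,T3}
Step 10: signal(T1) -> count=1 queue=[] holders={T2,T3}
Step 11: wait(T4) -> count=0 queue=[] holders={T2,T3,T4}
Step 12: signal(T3) -> count=1 queue=[] holders={T2,T4}
Step 13: signal(T4) -> count=2 queue=[] holders={T2}
Step 14: signal(T2) -> count=3 queue=[] holders={none}
Step 15: wait(T1) -> count=2 queue=[] holders={T1}
Final holders: {T1} -> 1 thread(s)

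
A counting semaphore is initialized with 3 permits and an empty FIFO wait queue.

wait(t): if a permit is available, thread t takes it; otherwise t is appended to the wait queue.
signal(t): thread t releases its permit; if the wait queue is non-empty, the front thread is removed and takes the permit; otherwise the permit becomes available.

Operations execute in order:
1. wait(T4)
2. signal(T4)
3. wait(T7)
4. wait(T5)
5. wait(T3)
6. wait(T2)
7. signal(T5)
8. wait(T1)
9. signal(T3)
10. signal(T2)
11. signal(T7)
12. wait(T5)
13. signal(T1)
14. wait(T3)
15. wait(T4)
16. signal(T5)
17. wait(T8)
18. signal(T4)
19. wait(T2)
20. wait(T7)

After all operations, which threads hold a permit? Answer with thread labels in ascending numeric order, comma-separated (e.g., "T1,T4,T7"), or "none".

Step 1: wait(T4) -> count=2 queue=[] holders={T4}
Step 2: signal(T4) -> count=3 queue=[] holders={none}
Step 3: wait(T7) -> count=2 queue=[] holders={T7}
Step 4: wait(T5) -> count=1 queue=[] holders={T5,T7}
Step 5: wait(T3) -> count=0 queue=[] holders={T3,T5,T7}
Step 6: wait(T2) -> count=0 queue=[T2] holders={T3,T5,T7}
Step 7: signal(T5) -> count=0 queue=[] holders={T2,T3,T7}
Step 8: wait(T1) -> count=0 queue=[T1] holders={T2,T3,T7}
Step 9: signal(T3) -> count=0 queue=[] holders={T1,T2,T7}
Step 10: signal(T2) -> count=1 queue=[] holders={T1,T7}
Step 11: signal(T7) -> count=2 queue=[] holders={T1}
Step 12: wait(T5) -> count=1 queue=[] holders={T1,T5}
Step 13: signal(T1) -> count=2 queue=[] holders={T5}
Step 14: wait(T3) -> count=1 queue=[] holders={T3,T5}
Step 15: wait(T4) -> count=0 queue=[] holders={T3,T4,T5}
Step 16: signal(T5) -> count=1 queue=[] holders={T3,T4}
Step 17: wait(T8) -> count=0 queue=[] holders={T3,T4,T8}
Step 18: signal(T4) -> count=1 queue=[] holders={T3,T8}
Step 19: wait(T2) -> count=0 queue=[] holders={T2,T3,T8}
Step 20: wait(T7) -> count=0 queue=[T7] holders={T2,T3,T8}
Final holders: T2,T3,T8

Answer: T2,T3,T8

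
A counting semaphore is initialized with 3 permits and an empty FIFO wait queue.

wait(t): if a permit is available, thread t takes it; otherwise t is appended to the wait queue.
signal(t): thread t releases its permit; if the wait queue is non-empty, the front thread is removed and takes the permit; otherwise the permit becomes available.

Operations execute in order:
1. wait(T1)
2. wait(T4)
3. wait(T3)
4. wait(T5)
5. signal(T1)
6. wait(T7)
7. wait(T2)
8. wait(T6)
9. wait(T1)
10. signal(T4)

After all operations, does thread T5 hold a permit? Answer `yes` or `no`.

Step 1: wait(T1) -> count=2 queue=[] holders={T1}
Step 2: wait(T4) -> count=1 queue=[] holders={T1,T4}
Step 3: wait(T3) -> count=0 queue=[] holders={T1,T3,T4}
Step 4: wait(T5) -> count=0 queue=[T5] holders={T1,T3,T4}
Step 5: signal(T1) -> count=0 queue=[] holders={T3,T4,T5}
Step 6: wait(T7) -> count=0 queue=[T7] holders={T3,T4,T5}
Step 7: wait(T2) -> count=0 queue=[T7,T2] holders={T3,T4,T5}
Step 8: wait(T6) -> count=0 queue=[T7,T2,T6] holders={T3,T4,T5}
Step 9: wait(T1) -> count=0 queue=[T7,T2,T6,T1] holders={T3,T4,T5}
Step 10: signal(T4) -> count=0 queue=[T2,T6,T1] holders={T3,T5,T7}
Final holders: {T3,T5,T7} -> T5 in holders

Answer: yes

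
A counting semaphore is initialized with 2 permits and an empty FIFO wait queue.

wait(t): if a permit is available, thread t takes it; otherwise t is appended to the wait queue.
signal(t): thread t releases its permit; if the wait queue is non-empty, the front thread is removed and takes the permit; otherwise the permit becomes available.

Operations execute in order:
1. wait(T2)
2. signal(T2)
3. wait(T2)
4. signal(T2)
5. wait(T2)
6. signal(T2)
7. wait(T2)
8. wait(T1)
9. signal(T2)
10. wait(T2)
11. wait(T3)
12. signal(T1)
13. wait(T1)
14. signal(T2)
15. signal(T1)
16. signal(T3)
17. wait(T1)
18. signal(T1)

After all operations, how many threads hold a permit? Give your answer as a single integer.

Answer: 0

Derivation:
Step 1: wait(T2) -> count=1 queue=[] holders={T2}
Step 2: signal(T2) -> count=2 queue=[] holders={none}
Step 3: wait(T2) -> count=1 queue=[] holders={T2}
Step 4: signal(T2) -> count=2 queue=[] holders={none}
Step 5: wait(T2) -> count=1 queue=[] holders={T2}
Step 6: signal(T2) -> count=2 queue=[] holders={none}
Step 7: wait(T2) -> count=1 queue=[] holders={T2}
Step 8: wait(T1) -> count=0 queue=[] holders={T1,T2}
Step 9: signal(T2) -> count=1 queue=[] holders={T1}
Step 10: wait(T2) -> count=0 queue=[] holders={T1,T2}
Step 11: wait(T3) -> count=0 queue=[T3] holders={T1,T2}
Step 12: signal(T1) -> count=0 queue=[] holders={T2,T3}
Step 13: wait(T1) -> count=0 queue=[T1] holders={T2,T3}
Step 14: signal(T2) -> count=0 queue=[] holders={T1,T3}
Step 15: signal(T1) -> count=1 queue=[] holders={T3}
Step 16: signal(T3) -> count=2 queue=[] holders={none}
Step 17: wait(T1) -> count=1 queue=[] holders={T1}
Step 18: signal(T1) -> count=2 queue=[] holders={none}
Final holders: {none} -> 0 thread(s)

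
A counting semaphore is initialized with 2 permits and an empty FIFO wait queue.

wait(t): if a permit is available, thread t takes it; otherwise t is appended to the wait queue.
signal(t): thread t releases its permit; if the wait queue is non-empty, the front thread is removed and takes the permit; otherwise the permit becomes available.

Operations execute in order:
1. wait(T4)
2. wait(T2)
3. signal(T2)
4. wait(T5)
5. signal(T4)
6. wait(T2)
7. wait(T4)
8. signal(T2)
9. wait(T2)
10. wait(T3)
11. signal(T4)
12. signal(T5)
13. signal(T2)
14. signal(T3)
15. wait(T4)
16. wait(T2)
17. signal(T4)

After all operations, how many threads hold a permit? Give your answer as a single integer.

Answer: 1

Derivation:
Step 1: wait(T4) -> count=1 queue=[] holders={T4}
Step 2: wait(T2) -> count=0 queue=[] holders={T2,T4}
Step 3: signal(T2) -> count=1 queue=[] holders={T4}
Step 4: wait(T5) -> count=0 queue=[] holders={T4,T5}
Step 5: signal(T4) -> count=1 queue=[] holders={T5}
Step 6: wait(T2) -> count=0 queue=[] holders={T2,T5}
Step 7: wait(T4) -> count=0 queue=[T4] holders={T2,T5}
Step 8: signal(T2) -> count=0 queue=[] holders={T4,T5}
Step 9: wait(T2) -> count=0 queue=[T2] holders={T4,T5}
Step 10: wait(T3) -> count=0 queue=[T2,T3] holders={T4,T5}
Step 11: signal(T4) -> count=0 queue=[T3] holders={T2,T5}
Step 12: signal(T5) -> count=0 queue=[] holders={T2,T3}
Step 13: signal(T2) -> count=1 queue=[] holders={T3}
Step 14: signal(T3) -> count=2 queue=[] holders={none}
Step 15: wait(T4) -> count=1 queue=[] holders={T4}
Step 16: wait(T2) -> count=0 queue=[] holders={T2,T4}
Step 17: signal(T4) -> count=1 queue=[] holders={T2}
Final holders: {T2} -> 1 thread(s)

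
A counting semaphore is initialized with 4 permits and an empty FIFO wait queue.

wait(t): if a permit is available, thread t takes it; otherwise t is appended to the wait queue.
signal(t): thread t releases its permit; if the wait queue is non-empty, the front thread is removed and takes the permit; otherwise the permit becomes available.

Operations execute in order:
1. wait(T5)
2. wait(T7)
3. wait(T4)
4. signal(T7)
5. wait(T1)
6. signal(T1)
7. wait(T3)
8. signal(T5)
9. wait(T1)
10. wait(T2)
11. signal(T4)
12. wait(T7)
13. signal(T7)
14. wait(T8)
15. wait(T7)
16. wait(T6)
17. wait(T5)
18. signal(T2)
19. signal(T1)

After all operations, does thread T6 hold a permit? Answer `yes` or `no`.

Step 1: wait(T5) -> count=3 queue=[] holders={T5}
Step 2: wait(T7) -> count=2 queue=[] holders={T5,T7}
Step 3: wait(T4) -> count=1 queue=[] holders={T4,T5,T7}
Step 4: signal(T7) -> count=2 queue=[] holders={T4,T5}
Step 5: wait(T1) -> count=1 queue=[] holders={T1,T4,T5}
Step 6: signal(T1) -> count=2 queue=[] holders={T4,T5}
Step 7: wait(T3) -> count=1 queue=[] holders={T3,T4,T5}
Step 8: signal(T5) -> count=2 queue=[] holders={T3,T4}
Step 9: wait(T1) -> count=1 queue=[] holders={T1,T3,T4}
Step 10: wait(T2) -> count=0 queue=[] holders={T1,T2,T3,T4}
Step 11: signal(T4) -> count=1 queue=[] holders={T1,T2,T3}
Step 12: wait(T7) -> count=0 queue=[] holders={T1,T2,T3,T7}
Step 13: signal(T7) -> count=1 queue=[] holders={T1,T2,T3}
Step 14: wait(T8) -> count=0 queue=[] holders={T1,T2,T3,T8}
Step 15: wait(T7) -> count=0 queue=[T7] holders={T1,T2,T3,T8}
Step 16: wait(T6) -> count=0 queue=[T7,T6] holders={T1,T2,T3,T8}
Step 17: wait(T5) -> count=0 queue=[T7,T6,T5] holders={T1,T2,T3,T8}
Step 18: signal(T2) -> count=0 queue=[T6,T5] holders={T1,T3,T7,T8}
Step 19: signal(T1) -> count=0 queue=[T5] holders={T3,T6,T7,T8}
Final holders: {T3,T6,T7,T8} -> T6 in holders

Answer: yes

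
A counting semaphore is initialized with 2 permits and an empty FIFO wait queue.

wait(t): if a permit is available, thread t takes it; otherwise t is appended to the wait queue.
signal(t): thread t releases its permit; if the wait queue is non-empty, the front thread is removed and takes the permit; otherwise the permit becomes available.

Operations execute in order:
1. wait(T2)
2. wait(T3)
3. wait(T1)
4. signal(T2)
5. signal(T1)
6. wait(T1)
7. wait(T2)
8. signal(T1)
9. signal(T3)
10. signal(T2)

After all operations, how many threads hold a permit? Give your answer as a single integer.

Step 1: wait(T2) -> count=1 queue=[] holders={T2}
Step 2: wait(T3) -> count=0 queue=[] holders={T2,T3}
Step 3: wait(T1) -> count=0 queue=[T1] holders={T2,T3}
Step 4: signal(T2) -> count=0 queue=[] holders={T1,T3}
Step 5: signal(T1) -> count=1 queue=[] holders={T3}
Step 6: wait(T1) -> count=0 queue=[] holders={T1,T3}
Step 7: wait(T2) -> count=0 queue=[T2] holders={T1,T3}
Step 8: signal(T1) -> count=0 queue=[] holders={T2,T3}
Step 9: signal(T3) -> count=1 queue=[] holders={T2}
Step 10: signal(T2) -> count=2 queue=[] holders={none}
Final holders: {none} -> 0 thread(s)

Answer: 0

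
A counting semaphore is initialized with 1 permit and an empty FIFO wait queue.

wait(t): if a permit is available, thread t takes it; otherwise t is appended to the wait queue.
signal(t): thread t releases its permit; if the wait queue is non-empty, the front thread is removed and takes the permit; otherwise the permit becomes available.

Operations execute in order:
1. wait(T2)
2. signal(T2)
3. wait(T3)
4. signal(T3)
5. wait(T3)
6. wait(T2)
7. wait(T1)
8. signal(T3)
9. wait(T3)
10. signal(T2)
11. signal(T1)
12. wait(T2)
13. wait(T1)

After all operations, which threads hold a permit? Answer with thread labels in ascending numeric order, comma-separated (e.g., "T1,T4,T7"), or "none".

Answer: T3

Derivation:
Step 1: wait(T2) -> count=0 queue=[] holders={T2}
Step 2: signal(T2) -> count=1 queue=[] holders={none}
Step 3: wait(T3) -> count=0 queue=[] holders={T3}
Step 4: signal(T3) -> count=1 queue=[] holders={none}
Step 5: wait(T3) -> count=0 queue=[] holders={T3}
Step 6: wait(T2) -> count=0 queue=[T2] holders={T3}
Step 7: wait(T1) -> count=0 queue=[T2,T1] holders={T3}
Step 8: signal(T3) -> count=0 queue=[T1] holders={T2}
Step 9: wait(T3) -> count=0 queue=[T1,T3] holders={T2}
Step 10: signal(T2) -> count=0 queue=[T3] holders={T1}
Step 11: signal(T1) -> count=0 queue=[] holders={T3}
Step 12: wait(T2) -> count=0 queue=[T2] holders={T3}
Step 13: wait(T1) -> count=0 queue=[T2,T1] holders={T3}
Final holders: T3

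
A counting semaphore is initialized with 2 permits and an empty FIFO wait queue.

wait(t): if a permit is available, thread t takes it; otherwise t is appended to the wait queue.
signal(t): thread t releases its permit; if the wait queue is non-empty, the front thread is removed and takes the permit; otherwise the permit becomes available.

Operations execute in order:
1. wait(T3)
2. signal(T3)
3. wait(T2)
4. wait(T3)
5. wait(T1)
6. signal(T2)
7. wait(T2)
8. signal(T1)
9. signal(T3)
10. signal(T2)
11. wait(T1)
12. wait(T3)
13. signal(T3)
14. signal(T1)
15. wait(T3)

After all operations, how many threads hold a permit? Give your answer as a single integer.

Answer: 1

Derivation:
Step 1: wait(T3) -> count=1 queue=[] holders={T3}
Step 2: signal(T3) -> count=2 queue=[] holders={none}
Step 3: wait(T2) -> count=1 queue=[] holders={T2}
Step 4: wait(T3) -> count=0 queue=[] holders={T2,T3}
Step 5: wait(T1) -> count=0 queue=[T1] holders={T2,T3}
Step 6: signal(T2) -> count=0 queue=[] holders={T1,T3}
Step 7: wait(T2) -> count=0 queue=[T2] holders={T1,T3}
Step 8: signal(T1) -> count=0 queue=[] holders={T2,T3}
Step 9: signal(T3) -> count=1 queue=[] holders={T2}
Step 10: signal(T2) -> count=2 queue=[] holders={none}
Step 11: wait(T1) -> count=1 queue=[] holders={T1}
Step 12: wait(T3) -> count=0 queue=[] holders={T1,T3}
Step 13: signal(T3) -> count=1 queue=[] holders={T1}
Step 14: signal(T1) -> count=2 queue=[] holders={none}
Step 15: wait(T3) -> count=1 queue=[] holders={T3}
Final holders: {T3} -> 1 thread(s)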